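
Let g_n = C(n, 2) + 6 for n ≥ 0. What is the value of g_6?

C(6, 2) = 15, so g_6 = 21.

21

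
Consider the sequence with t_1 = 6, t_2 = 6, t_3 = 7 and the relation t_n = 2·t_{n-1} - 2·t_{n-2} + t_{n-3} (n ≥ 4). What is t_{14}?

Iterate the recurrence:
t_4 = 8; t_5 = 8; t_6 = 7; …; t_{11} = 8; t_{12} = 7; t_{13} = 6; t_{14} = 6.

6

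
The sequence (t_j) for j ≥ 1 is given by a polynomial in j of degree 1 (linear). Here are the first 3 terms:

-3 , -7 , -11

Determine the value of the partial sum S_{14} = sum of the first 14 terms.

-406

1st diffs: -4, -4 (constant).
So t_j = -4j + 1.
Continuing: …, -15, -19, -23, -27, …, t_{14} = -55.
Summing j = 1..14 (14 terms) gives -406.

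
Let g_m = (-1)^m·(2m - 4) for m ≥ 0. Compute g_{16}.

28

(-1)^16 = 1; 2m - 4 at m=16 is 28; so g_{16} = 28.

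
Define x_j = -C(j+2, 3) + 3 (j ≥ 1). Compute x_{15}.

-677

C(17, 3) = 680, so x_{15} = -677.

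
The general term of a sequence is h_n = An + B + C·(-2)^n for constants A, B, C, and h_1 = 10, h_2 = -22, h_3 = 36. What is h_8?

-1294

Plug in n = 1, 2, 3: A + B - 2C = 10; 2A + B + 4C = -22; 3A + B - 8C = 36.
Subtracting the first from the second: A + 6C = -32.
Subtracting the second from the third: A - 12C = 58.
Solving: C = -5, A = -2, then B = 2.
Hence h_8 = -2·8 + 2 + (-5)·256 = -1294.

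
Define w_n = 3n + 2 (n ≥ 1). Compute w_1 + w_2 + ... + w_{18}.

Over n = 1..18: Σn = 171.
Total = (3)·171 + (2)·18 = 549.

549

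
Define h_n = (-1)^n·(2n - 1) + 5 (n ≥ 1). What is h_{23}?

(-1)^23 = -1; 2n - 1 at n=23 is 45; so h_{23} = -40.

-40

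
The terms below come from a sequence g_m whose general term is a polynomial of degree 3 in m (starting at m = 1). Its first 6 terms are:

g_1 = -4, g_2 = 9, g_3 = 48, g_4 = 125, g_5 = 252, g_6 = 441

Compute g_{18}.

11913

1st diffs: 13, 39, 77, 127, 189.
2nd diffs: 26, 38, 50, 62.
3rd diffs: 12, 12, 12 (constant).
Newton forward-difference form: g_m = -4 + 13·C(m-1,1) + 26·C(m-1,2) + 12·C(m-1,3).
At m = 18: m-1 = 17, so g_{18} = -4 + 221 + 3536 + 8160 = 11913.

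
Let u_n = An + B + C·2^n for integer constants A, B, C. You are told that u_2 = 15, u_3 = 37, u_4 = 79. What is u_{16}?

327703

At n = 2, 3, 4: 2A + B + 4C = 15; 3A + B + 8C = 37; 4A + B + 16C = 79.
Subtracting the first from the second: A + 4C = 22.
Subtracting the second from the third: A + 8C = 42.
Solving: C = 5, A = 2, then B = -9.
So u_n = 2·n + (-9) + 5·2^n; at n=16 this is 327703.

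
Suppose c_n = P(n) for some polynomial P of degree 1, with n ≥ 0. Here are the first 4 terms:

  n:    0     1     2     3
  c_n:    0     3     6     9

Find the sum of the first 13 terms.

1st diffs: 3, 3, 3 (constant).
So c_n = 3n.
Continuing: …, 12, 15, 18, 21, …, c_{12} = 36.
Summing n = 0..12 (13 terms) gives 234.

234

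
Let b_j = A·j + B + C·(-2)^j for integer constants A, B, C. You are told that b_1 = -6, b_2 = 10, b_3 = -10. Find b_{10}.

The three given values yield: A + B - 2C = -6; 2A + B + 4C = 10; 3A + B - 8C = -10.
Subtracting the first from the second: A + 6C = 16.
Subtracting the second from the third: A - 12C = -20.
Solving: C = 2, A = 4, then B = -6.
Therefore b_{10} = 40 + (-6) + 2·1024 = 2082.

2082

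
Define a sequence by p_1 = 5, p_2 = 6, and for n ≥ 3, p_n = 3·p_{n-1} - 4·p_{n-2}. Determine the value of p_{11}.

p_3 = -2, p_4 = -30, p_5 = -82, p_6 = -126, p_7 = -50, p_8 = 354, p_9 = 1262, p_{10} = 2370, p_{11} = 2062.

2062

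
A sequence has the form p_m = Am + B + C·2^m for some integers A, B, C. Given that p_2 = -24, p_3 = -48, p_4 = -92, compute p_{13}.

At m = 2, 3, 4: 2A + B + 4C = -24; 3A + B + 8C = -48; 4A + B + 16C = -92.
Subtracting the first from the second: A + 4C = -24.
Subtracting the second from the third: A + 8C = -44.
Solving: C = -5, A = -4, then B = 4.
Therefore p_{13} = -52 + 4 + (-5)·8192 = -41008.

-41008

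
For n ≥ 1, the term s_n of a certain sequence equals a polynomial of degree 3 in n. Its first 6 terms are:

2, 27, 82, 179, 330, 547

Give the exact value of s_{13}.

4922

1st diffs: 25, 55, 97, 151, 217.
2nd diffs: 30, 42, 54, 66.
3rd diffs: 12, 12, 12 (constant).
Newton forward-difference form: s_n = 2 + 25·C(n-1,1) + 30·C(n-1,2) + 12·C(n-1,3).
At n = 13: n-1 = 12, so s_{13} = 2 + 300 + 1980 + 2640 = 4922.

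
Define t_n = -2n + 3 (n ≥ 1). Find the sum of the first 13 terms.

-143

Over n = 1..13: Σn = 91.
Total = (-2)·91 + (3)·13 = -143.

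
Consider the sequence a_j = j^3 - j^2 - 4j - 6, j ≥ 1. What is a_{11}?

a_{11} = 1·11^3 - 1·11^2 - 4·11 - 6 = 1160.

1160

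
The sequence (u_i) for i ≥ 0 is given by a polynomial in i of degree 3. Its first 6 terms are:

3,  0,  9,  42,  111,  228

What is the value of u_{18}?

11577

1st diffs: -3, 9, 33, 69, 117.
2nd diffs: 12, 24, 36, 48.
3rd diffs: 12, 12, 12 (constant).
Newton forward-difference form: u_i = 3 + (-3)·C(i,1) + 12·C(i,2) + 12·C(i,3).
At i = 18: i = 18, so u_{18} = 3 - 54 + 1836 + 9792 = 11577.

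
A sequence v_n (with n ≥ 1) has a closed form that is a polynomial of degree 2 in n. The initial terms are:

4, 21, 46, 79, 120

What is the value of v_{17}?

1236

1st diffs: 17, 25, 33, 41.
2nd diffs: 8, 8, 8 (constant).
So v_n = 4n^2 + 5n - 5.
Evaluating at n = 17 gives v_{17} = 1236.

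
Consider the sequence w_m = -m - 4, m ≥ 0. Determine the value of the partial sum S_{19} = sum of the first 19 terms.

-247

Over m = 0..18: Σm = 171.
Total = (-1)·171 + (-4)·19 = -247.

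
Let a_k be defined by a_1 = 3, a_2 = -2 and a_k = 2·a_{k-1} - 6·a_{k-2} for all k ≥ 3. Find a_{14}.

-424832

Iterate the recurrence:
a_3 = -22, a_4 = -32, a_5 = 68, …, a_{11} = 26528, a_{12} = 53248, a_{13} = -52672, a_{14} = -424832.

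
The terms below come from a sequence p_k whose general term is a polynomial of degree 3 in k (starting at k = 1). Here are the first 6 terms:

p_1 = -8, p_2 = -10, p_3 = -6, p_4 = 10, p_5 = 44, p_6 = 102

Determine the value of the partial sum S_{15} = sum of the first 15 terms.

10590

1st diffs: -2, 4, 16, 34, 58.
2nd diffs: 6, 12, 18, 24.
3rd diffs: 6, 6, 6 (constant).
So p_k = k^3 - 3k^2 - 6.
Continuing: …, 190, 314, 480, 694, …, p_{15} = 2694.
Summing k = 1..15 (15 terms) gives 10590.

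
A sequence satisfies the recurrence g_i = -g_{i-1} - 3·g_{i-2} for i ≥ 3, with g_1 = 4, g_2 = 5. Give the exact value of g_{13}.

-3836

g_3 = -17; g_4 = 2; g_5 = 49; …; g_{10} = -790; g_{11} = 733; g_{12} = 1637; g_{13} = -3836.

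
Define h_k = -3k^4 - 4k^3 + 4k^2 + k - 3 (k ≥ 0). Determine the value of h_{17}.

h_{17} = -3·17^4 - 4·17^3 + 4·17^2 + 1·17 - 3 = -269045.

-269045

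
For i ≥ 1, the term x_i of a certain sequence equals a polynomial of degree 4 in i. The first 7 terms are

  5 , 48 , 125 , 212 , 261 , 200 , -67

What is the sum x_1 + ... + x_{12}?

-20510

1st diffs: 43, 77, 87, 49, -61, -267.
2nd diffs: 34, 10, -38, -110, -206.
3rd diffs: -24, -48, -72, -96.
4th diffs: -24, -24, -24 (constant).
Newton forward-difference form: x_i = 5 + 43·C(i-1,1) + 34·C(i-1,2) + (-24)·C(i-1,3) + (-24)·C(i-1,4).
Continuing: …, -660, -1723, -3424, -5955, …, x_{12} = -9532.
Summing i = 1..12 (12 terms) gives -20510.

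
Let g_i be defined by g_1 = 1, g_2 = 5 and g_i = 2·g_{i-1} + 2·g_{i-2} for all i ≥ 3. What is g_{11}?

38336

Applying the relation repeatedly:
g_3 = 12  g_4 = 34  g_5 = 92  g_6 = 252  g_7 = 688  g_8 = 1880  g_9 = 5136  g_{10} = 14032  g_{11} = 38336.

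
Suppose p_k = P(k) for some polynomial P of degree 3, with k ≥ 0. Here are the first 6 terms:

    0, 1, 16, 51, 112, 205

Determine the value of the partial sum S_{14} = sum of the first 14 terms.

11193

1st diffs: 1, 15, 35, 61, 93.
2nd diffs: 14, 20, 26, 32.
3rd diffs: 6, 6, 6 (constant).
So p_k = k^3 + 4k^2 - 4k.
Continuing: …, 336, 511, 736, 1017, …, p_{13} = 2821.
Summing k = 0..13 (14 terms) gives 11193.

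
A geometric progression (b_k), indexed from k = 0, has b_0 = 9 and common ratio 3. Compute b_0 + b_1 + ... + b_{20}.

b_k = 9·3^(k-0).
S = 9·(3^21 - 1)/(3 - 1) = 9·(10460353203 - 1)/(2) = 47071589409.

47071589409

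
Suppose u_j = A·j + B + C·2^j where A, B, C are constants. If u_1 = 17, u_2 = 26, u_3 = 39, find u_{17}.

262237

Write the equations: A + B + 2C = 17; 2A + B + 4C = 26; 3A + B + 8C = 39.
Subtracting the first from the second: A + 2C = 9.
Subtracting the second from the third: A + 4C = 13.
Solving: C = 2, A = 5, then B = 8.
So u_j = 5·j + 8 + 2·2^j; at j=17 this is 262237.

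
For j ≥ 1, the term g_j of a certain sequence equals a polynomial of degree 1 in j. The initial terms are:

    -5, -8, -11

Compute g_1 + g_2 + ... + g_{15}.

1st diffs: -3, -3 (constant).
So g_j = -3j - 2.
Continuing: …, -14, -17, -20, -23, …, g_{15} = -47.
Summing j = 1..15 (15 terms) gives -390.

-390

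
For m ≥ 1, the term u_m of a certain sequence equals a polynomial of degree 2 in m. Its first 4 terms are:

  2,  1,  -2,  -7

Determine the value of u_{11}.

1st diffs: -1, -3, -5.
2nd diffs: -2, -2 (constant).
So u_m = -m^2 + 2m + 1.
Evaluating at m = 11 gives u_{11} = -98.

-98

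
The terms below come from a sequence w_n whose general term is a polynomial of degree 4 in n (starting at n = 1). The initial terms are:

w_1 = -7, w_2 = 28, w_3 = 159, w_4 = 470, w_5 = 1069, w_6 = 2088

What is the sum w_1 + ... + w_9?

1st diffs: 35, 131, 311, 599, 1019.
2nd diffs: 96, 180, 288, 420.
3rd diffs: 84, 108, 132.
4th diffs: 24, 24 (constant).
So w_n = n^4 + 4n^3 - n^2 - 5n - 6.
Continuing: 3683, 6034, 9345.
Summing n = 1..9 (9 terms) gives 22869.

22869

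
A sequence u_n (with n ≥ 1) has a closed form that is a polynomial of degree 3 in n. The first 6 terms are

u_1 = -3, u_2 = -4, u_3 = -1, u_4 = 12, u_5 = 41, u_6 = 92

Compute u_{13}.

1st diffs: -1, 3, 13, 29, 51.
2nd diffs: 4, 10, 16, 22.
3rd diffs: 6, 6, 6 (constant).
Newton forward-difference form: u_n = -3 + (-1)·C(n-1,1) + 4·C(n-1,2) + 6·C(n-1,3).
At n = 13: n-1 = 12, so u_{13} = -3 - 12 + 264 + 1320 = 1569.

1569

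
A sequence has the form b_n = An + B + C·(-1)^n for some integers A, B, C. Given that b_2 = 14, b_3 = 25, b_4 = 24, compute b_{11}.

65

Plug in n = 2, 3, 4: 2A + B + C = 14; 3A + B - C = 25; 4A + B + C = 24.
Subtracting the first from the second: A - 2C = 11.
Subtracting the second from the third: A + 2C = -1.
Solving: C = -3, A = 5, then B = 7.
Therefore b_{11} = 55 + 7 + (-3)·(-1) = 65.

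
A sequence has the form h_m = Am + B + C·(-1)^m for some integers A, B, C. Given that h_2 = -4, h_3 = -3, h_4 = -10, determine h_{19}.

-51

At m = 2, 3, 4: 2A + B + C = -4; 3A + B - C = -3; 4A + B + C = -10.
Subtracting the first from the second: A - 2C = 1.
Subtracting the second from the third: A + 2C = -7.
Solving: C = -2, A = -3, then B = 4.
So h_m = -3·m + 4 + (-2)·(-1)^m; at m=19 this is -51.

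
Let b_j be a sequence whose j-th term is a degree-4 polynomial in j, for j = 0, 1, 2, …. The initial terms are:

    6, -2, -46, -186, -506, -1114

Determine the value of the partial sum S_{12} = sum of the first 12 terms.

1st diffs: -8, -44, -140, -320, -608.
2nd diffs: -36, -96, -180, -288.
3rd diffs: -60, -84, -108.
4th diffs: -24, -24 (constant).
Newton forward-difference form: b_j = 6 + (-8)·C(j,1) + (-36)·C(j,2) + (-60)·C(j,3) + (-24)·C(j,4).
Continuing: …, -2142, -3746, -6106, -9426, …, b_{11} = -19882.
Summing j = 0..11 (12 terms) gives -57084.

-57084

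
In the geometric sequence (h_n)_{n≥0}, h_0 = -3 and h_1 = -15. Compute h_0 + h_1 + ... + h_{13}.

-4577636718

Common ratio r = 5.
h_n = (-3)·5^(n-0).
S = (-3)·(5^14 - 1)/(5 - 1) = (-3)·(6103515625 - 1)/(4) = -4577636718.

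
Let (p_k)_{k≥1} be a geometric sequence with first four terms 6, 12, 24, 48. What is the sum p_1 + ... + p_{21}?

Common ratio r = 2.
p_k = 6·2^(k-1).
S = 6·(2^21 - 1)/(2 - 1) = 6·(2097152 - 1)/(1) = 12582906.

12582906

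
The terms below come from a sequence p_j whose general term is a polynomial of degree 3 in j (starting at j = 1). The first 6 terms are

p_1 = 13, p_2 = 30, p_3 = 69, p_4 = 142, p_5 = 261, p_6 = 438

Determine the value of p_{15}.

1st diffs: 17, 39, 73, 119, 177.
2nd diffs: 22, 34, 46, 58.
3rd diffs: 12, 12, 12 (constant).
Newton forward-difference form: p_j = 13 + 17·C(j-1,1) + 22·C(j-1,2) + 12·C(j-1,3).
At j = 15: j-1 = 14, so p_{15} = 13 + 238 + 2002 + 4368 = 6621.

6621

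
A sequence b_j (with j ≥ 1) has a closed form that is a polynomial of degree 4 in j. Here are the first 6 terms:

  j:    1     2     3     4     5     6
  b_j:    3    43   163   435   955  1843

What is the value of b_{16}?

74523

1st diffs: 40, 120, 272, 520, 888.
2nd diffs: 80, 152, 248, 368.
3rd diffs: 72, 96, 120.
4th diffs: 24, 24 (constant).
Newton forward-difference form: b_j = 3 + 40·C(j-1,1) + 80·C(j-1,2) + 72·C(j-1,3) + 24·C(j-1,4).
At j = 16: j-1 = 15, so b_{16} = 3 + 600 + 8400 + 32760 + 32760 = 74523.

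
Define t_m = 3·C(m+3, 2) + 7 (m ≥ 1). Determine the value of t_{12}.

C(15, 2) = 105, so t_{12} = 322.

322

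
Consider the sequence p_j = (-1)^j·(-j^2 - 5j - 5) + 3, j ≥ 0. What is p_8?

-106

(-1)^8 = 1; -j^2 - 5j - 5 at j=8 is -109; so p_8 = -106.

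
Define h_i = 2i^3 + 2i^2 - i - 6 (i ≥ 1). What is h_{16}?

8682

h_{16} = 2·16^3 + 2·16^2 - 1·16 - 6 = 8682.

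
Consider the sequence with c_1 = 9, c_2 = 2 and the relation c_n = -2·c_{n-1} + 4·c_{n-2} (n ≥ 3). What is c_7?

c_3 = 32; c_4 = -56; c_5 = 240; c_6 = -704; c_7 = 2368.

2368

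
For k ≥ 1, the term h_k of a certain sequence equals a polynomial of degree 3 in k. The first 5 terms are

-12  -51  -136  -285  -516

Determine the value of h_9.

-2620

1st diffs: -39, -85, -149, -231.
2nd diffs: -46, -64, -82.
3rd diffs: -18, -18 (constant).
Newton forward-difference form: h_k = -12 + (-39)·C(k-1,1) + (-46)·C(k-1,2) + (-18)·C(k-1,3).
At k = 9: k-1 = 8, so h_9 = -12 - 312 - 1288 - 1008 = -2620.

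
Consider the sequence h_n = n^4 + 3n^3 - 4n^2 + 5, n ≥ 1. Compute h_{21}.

220505

h_{21} = 1·21^4 + 3·21^3 - 4·21^2 + 5 = 220505.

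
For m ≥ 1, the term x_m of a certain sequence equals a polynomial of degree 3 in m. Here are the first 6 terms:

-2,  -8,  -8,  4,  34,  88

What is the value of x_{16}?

3268

1st diffs: -6, 0, 12, 30, 54.
2nd diffs: 6, 12, 18, 24.
3rd diffs: 6, 6, 6 (constant).
Newton forward-difference form: x_m = -2 + (-6)·C(m-1,1) + 6·C(m-1,2) + 6·C(m-1,3).
At m = 16: m-1 = 15, so x_{16} = -2 - 90 + 630 + 2730 = 3268.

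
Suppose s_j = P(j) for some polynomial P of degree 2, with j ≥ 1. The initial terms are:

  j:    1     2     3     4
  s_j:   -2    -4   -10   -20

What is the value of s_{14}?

1st diffs: -2, -6, -10.
2nd diffs: -4, -4 (constant).
Newton forward-difference form: s_j = -2 + (-2)·C(j-1,1) + (-4)·C(j-1,2).
At j = 14: j-1 = 13, so s_{14} = -2 - 26 - 312 = -340.

-340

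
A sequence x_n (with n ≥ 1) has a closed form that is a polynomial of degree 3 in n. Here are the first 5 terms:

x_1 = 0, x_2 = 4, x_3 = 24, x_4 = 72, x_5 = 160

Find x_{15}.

5880

1st diffs: 4, 20, 48, 88.
2nd diffs: 16, 28, 40.
3rd diffs: 12, 12 (constant).
Newton forward-difference form: x_n = 4·C(n-1,1) + 16·C(n-1,2) + 12·C(n-1,3).
At n = 15: n-1 = 14, so x_{15} = 56 + 1456 + 4368 = 5880.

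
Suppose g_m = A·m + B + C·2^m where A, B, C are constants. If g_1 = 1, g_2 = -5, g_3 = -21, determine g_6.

-289

Write the equations: A + B + 2C = 1; 2A + B + 4C = -5; 3A + B + 8C = -21.
Subtracting the first from the second: A + 2C = -6.
Subtracting the second from the third: A + 4C = -16.
Solving: C = -5, A = 4, then B = 7.
Hence g_6 = 4·6 + 7 + (-5)·64 = -289.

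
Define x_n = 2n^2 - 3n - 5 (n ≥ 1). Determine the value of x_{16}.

x_{16} = 2·16^2 - 3·16 - 5 = 459.

459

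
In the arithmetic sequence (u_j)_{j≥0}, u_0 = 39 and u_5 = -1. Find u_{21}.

-129

Common difference d = (-1 - 39) / (5 - 0) = -8.
u_j = 39 + (j - 0)·(-8).
u_{21} = 39 + 21·(-8) = -129.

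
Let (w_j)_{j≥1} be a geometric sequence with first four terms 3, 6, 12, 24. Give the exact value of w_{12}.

6144

Common ratio r = 2.
w_j = 3·2^(j-1).
w_{12} = 3·2^11 = 6144.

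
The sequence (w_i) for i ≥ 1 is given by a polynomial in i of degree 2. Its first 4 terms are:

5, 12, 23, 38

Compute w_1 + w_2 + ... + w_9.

1st diffs: 7, 11, 15.
2nd diffs: 4, 4 (constant).
Newton forward-difference form: w_i = 5 + 7·C(i-1,1) + 4·C(i-1,2).
Continuing: …, 57, 80, 107, 138, …, w_9 = 173.
Summing i = 1..9 (9 terms) gives 633.

633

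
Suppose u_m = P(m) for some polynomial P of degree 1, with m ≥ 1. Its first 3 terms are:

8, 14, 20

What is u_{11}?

1st diffs: 6, 6 (constant).
So u_m = 6m + 2.
Evaluating at m = 11 gives u_{11} = 68.

68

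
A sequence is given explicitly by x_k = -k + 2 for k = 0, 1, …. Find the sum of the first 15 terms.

Over k = 0..14: Σk = 105.
Total = (-1)·105 + (2)·15 = -75.

-75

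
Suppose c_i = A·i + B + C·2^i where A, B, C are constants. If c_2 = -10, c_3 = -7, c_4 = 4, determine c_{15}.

65453

Plug in i = 2, 3, 4: 2A + B + 4C = -10; 3A + B + 8C = -7; 4A + B + 16C = 4.
Subtracting the first from the second: A + 4C = 3.
Subtracting the second from the third: A + 8C = 11.
Solving: C = 2, A = -5, then B = -8.
So c_i = -5·i + (-8) + 2·2^i; at i=15 this is 65453.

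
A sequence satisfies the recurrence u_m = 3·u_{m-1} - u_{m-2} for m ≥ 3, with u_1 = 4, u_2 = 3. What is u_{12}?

26073

u_3 = 5, u_4 = 12, u_5 = 31, u_6 = 81, u_7 = 212, u_8 = 555, u_9 = 1453, u_{10} = 3804, u_{11} = 9959, u_{12} = 26073.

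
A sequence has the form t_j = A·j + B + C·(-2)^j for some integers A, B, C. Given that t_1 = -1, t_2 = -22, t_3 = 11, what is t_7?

359

The three given values yield: A + B - 2C = -1; 2A + B + 4C = -22; 3A + B - 8C = 11.
Subtracting the first from the second: A + 6C = -21.
Subtracting the second from the third: A - 12C = 33.
Solving: C = -3, A = -3, then B = -4.
Therefore t_7 = -21 + (-4) + (-3)·(-128) = 359.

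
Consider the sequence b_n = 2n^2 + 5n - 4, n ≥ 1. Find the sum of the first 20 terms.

Over n = 1..20: Σn = 210, Σn² = 2870.
Total = (2)·2870 + (5)·210 + (-4)·20 = 6710.

6710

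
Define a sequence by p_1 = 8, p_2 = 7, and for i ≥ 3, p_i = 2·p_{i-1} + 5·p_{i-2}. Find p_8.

22003

Compute successive terms:
p_3 = 54;  p_4 = 143;  p_5 = 556;  p_6 = 1827;  p_7 = 6434;  p_8 = 22003.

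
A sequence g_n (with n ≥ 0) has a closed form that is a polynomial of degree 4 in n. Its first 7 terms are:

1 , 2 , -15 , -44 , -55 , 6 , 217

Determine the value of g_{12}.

1st diffs: 1, -17, -29, -11, 61, 211.
2nd diffs: -18, -12, 18, 72, 150.
3rd diffs: 6, 30, 54, 78.
4th diffs: 24, 24, 24 (constant).
Newton forward-difference form: g_n = 1 + 1·C(n,1) + (-18)·C(n,2) + 6·C(n,3) + 24·C(n,4).
At n = 12: n = 12, so g_{12} = 1 + 12 - 1188 + 1320 + 11880 = 12025.

12025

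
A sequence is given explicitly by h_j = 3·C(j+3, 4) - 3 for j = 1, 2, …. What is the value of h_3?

42

C(6, 4) = 15, so h_3 = 42.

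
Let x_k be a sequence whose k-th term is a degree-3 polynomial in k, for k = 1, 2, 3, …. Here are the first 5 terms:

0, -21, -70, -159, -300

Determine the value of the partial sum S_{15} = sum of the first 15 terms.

-31325

1st diffs: -21, -49, -89, -141.
2nd diffs: -28, -40, -52.
3rd diffs: -12, -12 (constant).
So x_k = -2k^3 - 2k^2 - k + 5.
Continuing: …, -505, -786, -1155, -1624, …, x_{15} = -7210.
Summing k = 1..15 (15 terms) gives -31325.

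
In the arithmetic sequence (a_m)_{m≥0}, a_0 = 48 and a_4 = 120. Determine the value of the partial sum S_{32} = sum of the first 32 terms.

10464

Common difference d = (120 - 48) / (4 - 0) = 18.
a_m = 48 + (m - 0)·18.
a_{31} = 606; S = 32·(48 + 606)/2 = 10464.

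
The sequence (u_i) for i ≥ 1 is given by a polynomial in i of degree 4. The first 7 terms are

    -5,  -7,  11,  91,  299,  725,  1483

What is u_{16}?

1st diffs: -2, 18, 80, 208, 426, 758.
2nd diffs: 20, 62, 128, 218, 332.
3rd diffs: 42, 66, 90, 114.
4th diffs: 24, 24, 24 (constant).
Newton forward-difference form: u_i = -5 + (-2)·C(i-1,1) + 20·C(i-1,2) + 42·C(i-1,3) + 24·C(i-1,4).
At i = 16: i-1 = 15, so u_{16} = -5 - 30 + 2100 + 19110 + 32760 = 53935.

53935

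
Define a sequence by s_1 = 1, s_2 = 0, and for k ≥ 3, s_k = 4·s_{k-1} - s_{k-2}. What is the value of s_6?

Step forward from the initial values:
s_3 = -1  s_4 = -4  s_5 = -15  s_6 = -56.

-56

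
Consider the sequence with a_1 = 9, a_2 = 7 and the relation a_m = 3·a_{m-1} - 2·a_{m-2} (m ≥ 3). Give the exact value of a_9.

-501

Iterate the recurrence:
a_3 = 3, a_4 = -5, a_5 = -21, a_6 = -53, a_7 = -117, a_8 = -245, a_9 = -501.
(Characteristic roots are 2 and 1.)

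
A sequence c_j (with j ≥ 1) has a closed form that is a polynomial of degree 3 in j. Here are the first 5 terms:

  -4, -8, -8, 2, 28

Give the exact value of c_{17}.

1st diffs: -4, 0, 10, 26.
2nd diffs: 4, 10, 16.
3rd diffs: 6, 6 (constant).
Newton forward-difference form: c_j = -4 + (-4)·C(j-1,1) + 4·C(j-1,2) + 6·C(j-1,3).
At j = 17: j-1 = 16, so c_{17} = -4 - 64 + 480 + 3360 = 3772.

3772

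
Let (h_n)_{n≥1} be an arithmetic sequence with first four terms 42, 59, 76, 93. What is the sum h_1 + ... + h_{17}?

Common difference d = 17.
h_n = 42 + (n - 1)·17.
h_{17} = 314; S = 17·(42 + 314)/2 = 3026.

3026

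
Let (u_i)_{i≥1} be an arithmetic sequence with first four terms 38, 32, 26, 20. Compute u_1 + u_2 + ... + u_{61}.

Common difference d = -6.
u_i = 38 + (i - 1)·(-6).
u_{61} = -322; S = 61·(38 + (-322))/2 = -8662.

-8662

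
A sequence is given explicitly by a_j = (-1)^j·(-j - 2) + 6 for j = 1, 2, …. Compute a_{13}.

21

(-1)^13 = -1; -j - 2 at j=13 is -15; so a_{13} = 21.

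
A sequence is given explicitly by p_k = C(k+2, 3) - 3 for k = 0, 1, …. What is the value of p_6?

53

C(8, 3) = 56, so p_6 = 53.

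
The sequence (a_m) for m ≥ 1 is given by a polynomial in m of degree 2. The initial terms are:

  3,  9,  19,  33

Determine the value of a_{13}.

1st diffs: 6, 10, 14.
2nd diffs: 4, 4 (constant).
Newton forward-difference form: a_m = 3 + 6·C(m-1,1) + 4·C(m-1,2).
At m = 13: m-1 = 12, so a_{13} = 3 + 72 + 264 = 339.

339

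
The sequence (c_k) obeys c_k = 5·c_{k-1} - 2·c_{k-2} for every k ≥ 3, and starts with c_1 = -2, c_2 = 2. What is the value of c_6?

Compute successive terms:
c_3 = 14, c_4 = 66, c_5 = 302, c_6 = 1378.

1378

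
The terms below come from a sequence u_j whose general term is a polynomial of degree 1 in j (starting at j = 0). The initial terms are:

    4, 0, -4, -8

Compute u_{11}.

-40

1st diffs: -4, -4, -4 (constant).
So u_j = -4j + 4.
Evaluating at j = 11 gives u_{11} = -40.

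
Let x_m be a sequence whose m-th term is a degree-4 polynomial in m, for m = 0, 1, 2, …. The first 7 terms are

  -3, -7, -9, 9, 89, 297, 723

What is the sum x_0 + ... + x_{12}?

1st diffs: -4, -2, 18, 80, 208, 426.
2nd diffs: 2, 20, 62, 128, 218.
3rd diffs: 18, 42, 66, 90.
4th diffs: 24, 24, 24 (constant).
So x_m = m^4 - 3m^3 + 3m^2 - 5m - 3.
Continuing: …, 1481, 2709, 4569, 7247, …, x_{12} = 15921.
Summing m = 0..12 (13 terms) gives 43979.

43979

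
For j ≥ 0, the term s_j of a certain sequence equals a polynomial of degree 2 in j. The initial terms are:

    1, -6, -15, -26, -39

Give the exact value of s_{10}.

-159

1st diffs: -7, -9, -11, -13.
2nd diffs: -2, -2, -2 (constant).
Newton forward-difference form: s_j = 1 + (-7)·C(j,1) + (-2)·C(j,2).
At j = 10: j = 10, so s_{10} = 1 - 70 - 90 = -159.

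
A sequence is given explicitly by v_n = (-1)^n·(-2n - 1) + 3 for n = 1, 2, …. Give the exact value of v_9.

22

(-1)^9 = -1; -2n - 1 at n=9 is -19; so v_9 = 22.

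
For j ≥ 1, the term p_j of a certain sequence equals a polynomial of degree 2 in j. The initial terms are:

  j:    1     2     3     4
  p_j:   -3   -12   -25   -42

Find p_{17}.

-627

1st diffs: -9, -13, -17.
2nd diffs: -4, -4 (constant).
Newton forward-difference form: p_j = -3 + (-9)·C(j-1,1) + (-4)·C(j-1,2).
At j = 17: j-1 = 16, so p_{17} = -3 - 144 - 480 = -627.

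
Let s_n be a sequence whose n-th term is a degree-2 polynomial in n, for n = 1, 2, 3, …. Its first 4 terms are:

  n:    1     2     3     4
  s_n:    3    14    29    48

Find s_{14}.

458

1st diffs: 11, 15, 19.
2nd diffs: 4, 4 (constant).
So s_n = 2n^2 + 5n - 4.
Evaluating at n = 14 gives s_{14} = 458.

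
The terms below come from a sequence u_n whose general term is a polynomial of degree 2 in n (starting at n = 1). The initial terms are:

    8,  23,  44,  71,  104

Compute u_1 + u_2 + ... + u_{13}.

2990

1st diffs: 15, 21, 27, 33.
2nd diffs: 6, 6, 6 (constant).
Newton forward-difference form: u_n = 8 + 15·C(n-1,1) + 6·C(n-1,2).
Continuing: …, 143, 188, 239, 296, …, u_{13} = 584.
Summing n = 1..13 (13 terms) gives 2990.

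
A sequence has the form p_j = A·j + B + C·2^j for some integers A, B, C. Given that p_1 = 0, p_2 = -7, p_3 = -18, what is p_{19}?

Plug in j = 1, 2, 3: A + B + 2C = 0; 2A + B + 4C = -7; 3A + B + 8C = -18.
Subtracting the first from the second: A + 2C = -7.
Subtracting the second from the third: A + 4C = -11.
Solving: C = -2, A = -3, then B = 7.
Hence p_{19} = -3·19 + 7 + (-2)·524288 = -1048626.

-1048626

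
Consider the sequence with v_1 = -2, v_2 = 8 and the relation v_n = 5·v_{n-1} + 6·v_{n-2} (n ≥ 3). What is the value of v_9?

v_3 = 28; v_4 = 188; v_5 = 1108; v_6 = 6668; v_7 = 39988; v_8 = 239948; v_9 = 1439668.
(Characteristic roots are 6 and -1.)

1439668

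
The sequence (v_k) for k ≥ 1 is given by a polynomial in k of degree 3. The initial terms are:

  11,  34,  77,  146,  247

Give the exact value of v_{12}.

1st diffs: 23, 43, 69, 101.
2nd diffs: 20, 26, 32.
3rd diffs: 6, 6 (constant).
Newton forward-difference form: v_k = 11 + 23·C(k-1,1) + 20·C(k-1,2) + 6·C(k-1,3).
At k = 12: k-1 = 11, so v_{12} = 11 + 253 + 1100 + 990 = 2354.

2354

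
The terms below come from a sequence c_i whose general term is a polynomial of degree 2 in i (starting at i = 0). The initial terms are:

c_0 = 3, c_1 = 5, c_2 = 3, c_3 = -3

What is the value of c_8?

1st diffs: 2, -2, -6.
2nd diffs: -4, -4 (constant).
So c_i = -2i^2 + 4i + 3.
Evaluating at i = 8 gives c_8 = -93.

-93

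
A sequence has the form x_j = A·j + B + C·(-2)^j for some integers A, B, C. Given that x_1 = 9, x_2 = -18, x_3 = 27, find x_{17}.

Write the equations: A + B - 2C = 9; 2A + B + 4C = -18; 3A + B - 8C = 27.
Subtracting the first from the second: A + 6C = -27.
Subtracting the second from the third: A - 12C = 45.
Solving: C = -4, A = -3, then B = 4.
Therefore x_{17} = -51 + 4 + (-4)·(-131072) = 524241.

524241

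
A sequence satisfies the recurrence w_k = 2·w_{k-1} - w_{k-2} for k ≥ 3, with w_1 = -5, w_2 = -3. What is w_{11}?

Iterate the recurrence:
w_3 = -1; w_4 = 1; w_5 = 3; w_6 = 5; w_7 = 7; w_8 = 9; w_9 = 11; w_{10} = 13; w_{11} = 15.
(Characteristic roots are 1 and 1.)

15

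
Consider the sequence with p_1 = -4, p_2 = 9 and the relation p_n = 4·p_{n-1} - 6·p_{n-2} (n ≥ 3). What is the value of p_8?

-5016

Iterate the recurrence:
p_3 = 60;  p_4 = 186;  p_5 = 384;  p_6 = 420;  p_7 = -624;  p_8 = -5016.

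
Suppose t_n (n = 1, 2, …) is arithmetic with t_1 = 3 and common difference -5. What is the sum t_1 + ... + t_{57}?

t_n = 3 + (n - 1)·(-5).
t_{57} = -277; S = 57·(3 + (-277))/2 = -7809.

-7809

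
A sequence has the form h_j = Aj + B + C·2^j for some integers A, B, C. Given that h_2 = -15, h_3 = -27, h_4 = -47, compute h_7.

-283

Plug in j = 2, 3, 4: 2A + B + 4C = -15; 3A + B + 8C = -27; 4A + B + 16C = -47.
Subtracting the first from the second: A + 4C = -12.
Subtracting the second from the third: A + 8C = -20.
Solving: C = -2, A = -4, then B = 1.
So h_j = -4·j + 1 + (-2)·2^j; at j=7 this is -283.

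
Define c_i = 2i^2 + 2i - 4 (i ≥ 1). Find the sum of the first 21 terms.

7000

Over i = 1..21: Σi = 231, Σi² = 3311.
Total = (2)·3311 + (2)·231 + (-4)·21 = 7000.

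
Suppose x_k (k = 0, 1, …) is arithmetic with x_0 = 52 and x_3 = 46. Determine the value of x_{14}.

Common difference d = (46 - 52) / (3 - 0) = -2.
x_k = 52 + (k - 0)·(-2).
x_{14} = 52 + 14·(-2) = 24.

24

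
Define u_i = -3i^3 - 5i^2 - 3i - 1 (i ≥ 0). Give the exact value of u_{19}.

u_{19} = -3·19^3 - 5·19^2 - 3·19 - 1 = -22440.

-22440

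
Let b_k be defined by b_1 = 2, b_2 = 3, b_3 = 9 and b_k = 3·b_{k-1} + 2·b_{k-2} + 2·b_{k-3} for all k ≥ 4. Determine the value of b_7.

Applying the relation repeatedly:
b_4 = 37  b_5 = 135  b_6 = 497  b_7 = 1835.

1835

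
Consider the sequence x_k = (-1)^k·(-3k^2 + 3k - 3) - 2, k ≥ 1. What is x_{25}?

(-1)^25 = -1; -3k^2 + 3k - 3 at k=25 is -1803; so x_{25} = 1801.

1801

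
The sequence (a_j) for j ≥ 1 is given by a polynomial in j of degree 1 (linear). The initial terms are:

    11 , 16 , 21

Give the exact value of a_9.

1st diffs: 5, 5 (constant).
So a_j = 5j + 6.
Evaluating at j = 9 gives a_9 = 51.

51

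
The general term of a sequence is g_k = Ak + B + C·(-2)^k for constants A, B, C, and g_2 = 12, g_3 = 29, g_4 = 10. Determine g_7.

At k = 2, 3, 4: 2A + B + 4C = 12; 3A + B - 8C = 29; 4A + B + 16C = 10.
Subtracting the first from the second: A - 12C = 17.
Subtracting the second from the third: A + 24C = -19.
Solving: C = -1, A = 5, then B = 6.
Therefore g_7 = 35 + 6 + (-1)·(-128) = 169.

169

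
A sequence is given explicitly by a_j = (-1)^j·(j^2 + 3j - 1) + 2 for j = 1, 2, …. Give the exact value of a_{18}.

(-1)^18 = 1; j^2 + 3j - 1 at j=18 is 377; so a_{18} = 379.

379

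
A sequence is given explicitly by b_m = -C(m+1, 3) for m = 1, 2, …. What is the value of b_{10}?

C(11, 3) = 165, so b_{10} = -165.

-165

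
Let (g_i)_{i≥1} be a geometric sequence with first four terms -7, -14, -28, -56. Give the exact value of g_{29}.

Common ratio r = 2.
g_i = (-7)·2^(i-1).
g_{29} = (-7)·2^28 = -1879048192.

-1879048192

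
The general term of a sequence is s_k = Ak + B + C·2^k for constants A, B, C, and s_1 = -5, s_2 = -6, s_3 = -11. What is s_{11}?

-4067

Write the equations: A + B + 2C = -5; 2A + B + 4C = -6; 3A + B + 8C = -11.
Subtracting the first from the second: A + 2C = -1.
Subtracting the second from the third: A + 4C = -5.
Solving: C = -2, A = 3, then B = -4.
Therefore s_{11} = 33 + (-4) + (-2)·2048 = -4067.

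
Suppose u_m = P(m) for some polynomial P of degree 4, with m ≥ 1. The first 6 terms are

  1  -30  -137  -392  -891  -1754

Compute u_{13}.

1st diffs: -31, -107, -255, -499, -863.
2nd diffs: -76, -148, -244, -364.
3rd diffs: -72, -96, -120.
4th diffs: -24, -24 (constant).
So u_m = -m^4 - 2m^3 - m^2 + m + 4.
Evaluating at m = 13 gives u_{13} = -33107.

-33107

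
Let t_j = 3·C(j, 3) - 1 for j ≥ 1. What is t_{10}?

359

C(10, 3) = 120, so t_{10} = 359.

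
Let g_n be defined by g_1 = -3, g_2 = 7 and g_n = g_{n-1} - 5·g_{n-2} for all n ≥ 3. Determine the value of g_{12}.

Applying the relation repeatedly:
g_3 = 22, g_4 = -13, g_5 = -123, g_6 = -58, g_7 = 557, g_8 = 847, g_9 = -1938, g_{10} = -6173, g_{11} = 3517, g_{12} = 34382.

34382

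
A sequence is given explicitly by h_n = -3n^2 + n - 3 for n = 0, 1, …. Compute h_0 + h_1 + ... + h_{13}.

-2408

Over n = 0..13: Σn = 91, Σn² = 819.
Total = (-3)·819 + (1)·91 + (-3)·14 = -2408.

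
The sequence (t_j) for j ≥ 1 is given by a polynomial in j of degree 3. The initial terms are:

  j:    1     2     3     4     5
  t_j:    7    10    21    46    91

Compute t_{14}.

2386

1st diffs: 3, 11, 25, 45.
2nd diffs: 8, 14, 20.
3rd diffs: 6, 6 (constant).
So t_j = j^3 - 2j^2 + 2j + 6.
Evaluating at j = 14 gives t_{14} = 2386.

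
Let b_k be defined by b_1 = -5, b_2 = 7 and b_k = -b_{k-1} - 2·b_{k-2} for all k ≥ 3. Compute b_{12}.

Step forward from the initial values:
b_3 = 3  b_4 = -17  b_5 = 11  b_6 = 23  b_7 = -45  b_8 = -1  b_9 = 91  b_{10} = -89  b_{11} = -93  b_{12} = 271.

271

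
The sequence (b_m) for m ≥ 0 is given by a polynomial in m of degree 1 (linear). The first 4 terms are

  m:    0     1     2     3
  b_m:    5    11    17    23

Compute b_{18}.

113

1st diffs: 6, 6, 6 (constant).
So b_m = 6m + 5.
Evaluating at m = 18 gives b_{18} = 113.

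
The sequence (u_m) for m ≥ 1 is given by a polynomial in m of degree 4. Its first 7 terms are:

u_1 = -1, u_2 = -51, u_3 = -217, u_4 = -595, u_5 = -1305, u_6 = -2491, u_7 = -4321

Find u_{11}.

1st diffs: -50, -166, -378, -710, -1186, -1830.
2nd diffs: -116, -212, -332, -476, -644.
3rd diffs: -96, -120, -144, -168.
4th diffs: -24, -24, -24 (constant).
Newton forward-difference form: u_m = -1 + (-50)·C(m-1,1) + (-116)·C(m-1,2) + (-96)·C(m-1,3) + (-24)·C(m-1,4).
At m = 11: m-1 = 10, so u_{11} = -1 - 500 - 5220 - 11520 - 5040 = -22281.

-22281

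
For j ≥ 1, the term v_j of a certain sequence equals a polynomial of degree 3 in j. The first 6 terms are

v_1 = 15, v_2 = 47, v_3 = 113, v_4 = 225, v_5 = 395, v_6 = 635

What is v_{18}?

13343

1st diffs: 32, 66, 112, 170, 240.
2nd diffs: 34, 46, 58, 70.
3rd diffs: 12, 12, 12 (constant).
So v_j = 2j^3 + 5j^2 + 3j + 5.
Evaluating at j = 18 gives v_{18} = 13343.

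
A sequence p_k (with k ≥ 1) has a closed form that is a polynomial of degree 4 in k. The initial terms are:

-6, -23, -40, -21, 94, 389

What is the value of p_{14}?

1st diffs: -17, -17, 19, 115, 295.
2nd diffs: 0, 36, 96, 180.
3rd diffs: 36, 60, 84.
4th diffs: 24, 24 (constant).
So p_k = k^4 - 4k^3 - k^2 - k - 1.
Evaluating at k = 14 gives p_{14} = 27229.

27229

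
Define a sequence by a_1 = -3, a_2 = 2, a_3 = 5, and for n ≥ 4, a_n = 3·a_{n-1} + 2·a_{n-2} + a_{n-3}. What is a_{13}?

1792905

Iterate the recurrence:
a_4 = 16;  a_5 = 60;  a_6 = 217;  a_7 = 787;  a_8 = 2855;  a_9 = 10356;  a_{10} = 37565;  a_{11} = 136262;  a_{12} = 494272;  a_{13} = 1792905.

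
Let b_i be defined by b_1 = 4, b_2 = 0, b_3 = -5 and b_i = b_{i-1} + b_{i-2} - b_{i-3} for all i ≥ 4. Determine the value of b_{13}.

-50

Applying the relation repeatedly:
b_4 = -9, b_5 = -14, b_6 = -18, b_7 = -23, b_8 = -27, b_9 = -32, b_{10} = -36, b_{11} = -41, b_{12} = -45, b_{13} = -50.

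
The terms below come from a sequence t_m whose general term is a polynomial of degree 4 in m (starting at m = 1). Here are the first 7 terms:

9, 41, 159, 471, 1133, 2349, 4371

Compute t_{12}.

1st diffs: 32, 118, 312, 662, 1216, 2022.
2nd diffs: 86, 194, 350, 554, 806.
3rd diffs: 108, 156, 204, 252.
4th diffs: 48, 48, 48 (constant).
Newton forward-difference form: t_m = 9 + 32·C(m-1,1) + 86·C(m-1,2) + 108·C(m-1,3) + 48·C(m-1,4).
At m = 12: m-1 = 11, so t_{12} = 9 + 352 + 4730 + 17820 + 15840 = 38751.

38751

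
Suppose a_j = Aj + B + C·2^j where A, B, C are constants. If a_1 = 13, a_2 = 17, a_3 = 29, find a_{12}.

16345

Plug in j = 1, 2, 3: A + B + 2C = 13; 2A + B + 4C = 17; 3A + B + 8C = 29.
Subtracting the first from the second: A + 2C = 4.
Subtracting the second from the third: A + 4C = 12.
Solving: C = 4, A = -4, then B = 9.
So a_j = -4·j + 9 + 4·2^j; at j=12 this is 16345.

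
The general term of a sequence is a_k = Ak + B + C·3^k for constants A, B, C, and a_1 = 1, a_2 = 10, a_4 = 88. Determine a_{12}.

531472

At k = 1, 2, 4: A + B + 3C = 1; 2A + B + 9C = 10; 4A + B + 81C = 88.
Subtracting the first from the second: A + 6C = 9.
Subtracting the second from the third: 2A + 72C = 78.
Solving: C = 1, A = 3, then B = -5.
Therefore a_{12} = 36 + (-5) + 1·531441 = 531472.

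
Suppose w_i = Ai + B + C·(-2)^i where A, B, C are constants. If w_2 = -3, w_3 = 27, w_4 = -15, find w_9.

1071

At i = 2, 3, 4: 2A + B + 4C = -3; 3A + B - 8C = 27; 4A + B + 16C = -15.
Subtracting the first from the second: A - 12C = 30.
Subtracting the second from the third: A + 24C = -42.
Solving: C = -2, A = 6, then B = -7.
So w_i = 6·i + (-7) + (-2)·(-2)^i; at i=9 this is 1071.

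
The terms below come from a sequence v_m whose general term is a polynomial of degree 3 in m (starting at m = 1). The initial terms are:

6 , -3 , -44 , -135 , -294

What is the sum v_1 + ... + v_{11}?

1st diffs: -9, -41, -91, -159.
2nd diffs: -32, -50, -68.
3rd diffs: -18, -18 (constant).
Newton forward-difference form: v_m = 6 + (-9)·C(m-1,1) + (-32)·C(m-1,2) + (-18)·C(m-1,3).
Continuing: …, -539, -888, -1359, -1970, …, v_{11} = -3684.
Summing m = 1..11 (11 terms) gives -11649.

-11649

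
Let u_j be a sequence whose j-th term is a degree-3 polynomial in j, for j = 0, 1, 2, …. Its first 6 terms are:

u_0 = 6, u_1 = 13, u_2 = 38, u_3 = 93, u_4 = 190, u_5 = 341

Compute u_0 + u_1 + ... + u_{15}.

1st diffs: 7, 25, 55, 97, 151.
2nd diffs: 18, 30, 42, 54.
3rd diffs: 12, 12, 12 (constant).
Newton forward-difference form: u_j = 6 + 7·C(j,1) + 18·C(j,2) + 12·C(j,3).
Continuing: …, 558, 853, 1238, 1725, …, u_{15} = 7461.
Summing j = 0..15 (16 terms) gives 32856.

32856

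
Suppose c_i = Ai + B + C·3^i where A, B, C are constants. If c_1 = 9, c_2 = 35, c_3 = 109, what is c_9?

At i = 1, 2, 3: A + B + 3C = 9; 2A + B + 9C = 35; 3A + B + 27C = 109.
Subtracting the first from the second: A + 6C = 26.
Subtracting the second from the third: A + 18C = 74.
Solving: C = 4, A = 2, then B = -5.
Hence c_9 = 2·9 + (-5) + 4·19683 = 78745.

78745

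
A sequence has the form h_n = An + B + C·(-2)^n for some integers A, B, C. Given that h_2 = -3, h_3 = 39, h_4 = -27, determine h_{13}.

24651

At n = 2, 3, 4: 2A + B + 4C = -3; 3A + B - 8C = 39; 4A + B + 16C = -27.
Subtracting the first from the second: A - 12C = 42.
Subtracting the second from the third: A + 24C = -66.
Solving: C = -3, A = 6, then B = -3.
Hence h_{13} = 6·13 + (-3) + (-3)·(-8192) = 24651.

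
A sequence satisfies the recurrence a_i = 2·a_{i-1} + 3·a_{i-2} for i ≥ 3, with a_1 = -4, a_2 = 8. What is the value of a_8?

a_3 = 4; a_4 = 32; a_5 = 76; a_6 = 248; a_7 = 724; a_8 = 2192.
(Characteristic roots are 3 and -1.)

2192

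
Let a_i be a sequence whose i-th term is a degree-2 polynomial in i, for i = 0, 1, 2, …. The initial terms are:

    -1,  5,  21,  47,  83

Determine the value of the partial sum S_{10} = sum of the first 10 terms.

1460

1st diffs: 6, 16, 26, 36.
2nd diffs: 10, 10, 10 (constant).
So a_i = 5i^2 + i - 1.
Continuing: …, 129, 185, 251, 327, …, a_9 = 413.
Summing i = 0..9 (10 terms) gives 1460.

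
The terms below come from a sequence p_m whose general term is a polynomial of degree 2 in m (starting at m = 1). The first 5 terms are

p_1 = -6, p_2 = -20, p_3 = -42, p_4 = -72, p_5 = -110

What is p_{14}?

1st diffs: -14, -22, -30, -38.
2nd diffs: -8, -8, -8 (constant).
Newton forward-difference form: p_m = -6 + (-14)·C(m-1,1) + (-8)·C(m-1,2).
At m = 14: m-1 = 13, so p_{14} = -6 - 182 - 624 = -812.

-812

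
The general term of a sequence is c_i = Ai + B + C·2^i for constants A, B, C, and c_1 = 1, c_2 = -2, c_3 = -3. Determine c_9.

471

Plug in i = 1, 2, 3: A + B + 2C = 1; 2A + B + 4C = -2; 3A + B + 8C = -3.
Subtracting the first from the second: A + 2C = -3.
Subtracting the second from the third: A + 4C = -1.
Solving: C = 1, A = -5, then B = 4.
Therefore c_9 = -45 + 4 + 1·512 = 471.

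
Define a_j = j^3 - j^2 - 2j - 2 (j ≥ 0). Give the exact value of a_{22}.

a_{22} = 1·22^3 - 1·22^2 - 2·22 - 2 = 10118.

10118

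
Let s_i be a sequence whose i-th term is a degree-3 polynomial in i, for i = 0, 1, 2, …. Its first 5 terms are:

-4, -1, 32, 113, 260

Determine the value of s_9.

2615

1st diffs: 3, 33, 81, 147.
2nd diffs: 30, 48, 66.
3rd diffs: 18, 18 (constant).
Newton forward-difference form: s_i = -4 + 3·C(i,1) + 30·C(i,2) + 18·C(i,3).
At i = 9: i = 9, so s_9 = -4 + 27 + 1080 + 1512 = 2615.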